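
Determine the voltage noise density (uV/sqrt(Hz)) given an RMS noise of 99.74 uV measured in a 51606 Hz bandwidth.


Noise spectral density = Vrms / sqrt(BW).
NSD = 99.74 / sqrt(51606)
NSD = 99.74 / 227.1695
NSD = 0.4391 uV/sqrt(Hz)

0.4391 uV/sqrt(Hz)


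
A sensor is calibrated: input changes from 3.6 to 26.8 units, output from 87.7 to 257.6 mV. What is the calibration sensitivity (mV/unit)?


Sensitivity = (y2 - y1) / (x2 - x1).
S = (257.6 - 87.7) / (26.8 - 3.6)
S = 169.9 / 23.2
S = 7.3233 mV/unit

7.3233 mV/unit


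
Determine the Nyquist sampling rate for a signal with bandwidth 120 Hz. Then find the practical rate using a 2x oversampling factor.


By Nyquist theorem, fs_min = 2 * fmax.
fs_min = 2 * 120 = 240 Hz
Practical rate = 2 * fs_min = 2 * 240 = 480 Hz

fs_min = 240 Hz, fs_practical = 480 Hz


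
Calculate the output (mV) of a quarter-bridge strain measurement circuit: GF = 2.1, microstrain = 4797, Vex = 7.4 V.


Quarter bridge output: Vout = (GF * epsilon * Vex) / 4.
Vout = (2.1 * 4797e-6 * 7.4) / 4
Vout = 0.07454538 / 4 V
Vout = 0.01863634 V = 18.6363 mV

18.6363 mV


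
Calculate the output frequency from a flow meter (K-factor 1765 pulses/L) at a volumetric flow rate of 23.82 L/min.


Frequency = K * Q / 60 (converting L/min to L/s).
f = 1765 * 23.82 / 60
f = 42042.3 / 60
f = 700.71 Hz

700.71 Hz


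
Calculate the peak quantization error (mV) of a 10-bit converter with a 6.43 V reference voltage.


The maximum quantization error is +/- LSB/2.
LSB = Vref / 2^n = 6.43 / 1024 = 0.0062793 V
Max error = LSB / 2 = 0.0062793 / 2 = 0.00313965 V
Max error = 3.1396 mV

3.1396 mV


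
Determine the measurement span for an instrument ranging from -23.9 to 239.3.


Span = upper range - lower range.
Span = 239.3 - (-23.9)
Span = 263.2

263.2


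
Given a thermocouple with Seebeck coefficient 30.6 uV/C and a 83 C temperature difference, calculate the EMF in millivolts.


The thermocouple output V = sensitivity * dT.
V = 30.6 uV/C * 83 C
V = 2539.8 uV
V = 2.54 mV

2.54 mV


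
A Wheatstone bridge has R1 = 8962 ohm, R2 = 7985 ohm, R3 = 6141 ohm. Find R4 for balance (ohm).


At balance: R1*R4 = R2*R3, so R4 = R2*R3/R1.
R4 = 7985 * 6141 / 8962
R4 = 49035885 / 8962
R4 = 5471.53 ohm

5471.53 ohm


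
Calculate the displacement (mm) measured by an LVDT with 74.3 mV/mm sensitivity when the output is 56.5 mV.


Displacement = Vout / sensitivity.
d = 56.5 / 74.3
d = 0.76 mm

0.76 mm


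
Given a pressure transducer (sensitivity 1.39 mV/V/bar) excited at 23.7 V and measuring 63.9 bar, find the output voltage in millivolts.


Output = sensitivity * Vex * P.
Vout = 1.39 * 23.7 * 63.9
Vout = 32.943 * 63.9
Vout = 2105.06 mV

2105.06 mV


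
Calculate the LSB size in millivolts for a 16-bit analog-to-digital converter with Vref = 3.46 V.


The resolution (LSB) of an ADC is Vref / 2^n.
LSB = 3.46 / 2^16
LSB = 3.46 / 65536
LSB = 5.28e-05 V = 0.05279541 mV

0.05279541 mV


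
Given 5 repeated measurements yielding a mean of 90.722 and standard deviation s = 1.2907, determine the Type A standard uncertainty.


The standard uncertainty for Type A evaluation is u = s / sqrt(n).
u = 1.2907 / sqrt(5)
u = 1.2907 / 2.2361
u = 0.5772

0.5772


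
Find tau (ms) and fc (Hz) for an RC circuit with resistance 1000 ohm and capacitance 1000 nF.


Time constant: tau = R * C.
tau = 1000 * 1.00e-06 = 0.001 s
tau = 1.0 ms
Cutoff frequency: fc = 1 / (2*pi*R*C).
fc = 1 / (2*pi*0.001) = 159.15 Hz

tau = 1.0 ms, fc = 159.15 Hz


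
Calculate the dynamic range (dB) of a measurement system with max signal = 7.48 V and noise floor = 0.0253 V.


Dynamic range = 20 * log10(Vmax / Vnoise).
DR = 20 * log10(7.48 / 0.0253)
DR = 20 * log10(295.65)
DR = 49.42 dB

49.42 dB


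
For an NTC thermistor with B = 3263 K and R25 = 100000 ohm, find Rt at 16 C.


NTC thermistor equation: Rt = R25 * exp(B * (1/T - 1/T25)).
T in Kelvin: 289.15 K, T25 = 298.15 K
1/T - 1/T25 = 1/289.15 - 1/298.15 = 0.0001044
B * (1/T - 1/T25) = 3263 * 0.0001044 = 0.3406
Rt = 100000 * exp(0.3406) = 140585.4 ohm

140585.4 ohm


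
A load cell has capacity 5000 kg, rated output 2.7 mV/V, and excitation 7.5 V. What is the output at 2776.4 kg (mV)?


Vout = rated_output * Vex * (load / capacity).
Vout = 2.7 * 7.5 * (2776.4 / 5000)
Vout = 2.7 * 7.5 * 0.55528
Vout = 11.244 mV

11.244 mV


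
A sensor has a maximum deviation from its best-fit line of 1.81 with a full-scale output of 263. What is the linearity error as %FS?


Linearity error = (max deviation / full scale) * 100%.
Linearity = (1.81 / 263) * 100
Linearity = 0.688 %FS

0.688 %FS


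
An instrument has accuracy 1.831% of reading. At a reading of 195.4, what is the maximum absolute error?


Absolute error = (accuracy% / 100) * reading.
Error = (1.831 / 100) * 195.4
Error = 0.01831 * 195.4
Error = 3.5778

3.5778


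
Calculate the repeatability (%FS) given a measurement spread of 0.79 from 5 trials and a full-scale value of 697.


Repeatability = (spread / full scale) * 100%.
R = (0.79 / 697) * 100
R = 0.113 %FS

0.113 %FS


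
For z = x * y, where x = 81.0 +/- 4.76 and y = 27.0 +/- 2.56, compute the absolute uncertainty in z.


For a product z = x*y, the relative uncertainty is:
uz/z = sqrt((ux/x)^2 + (uy/y)^2)
Relative uncertainties: ux/x = 4.76/81.0 = 0.058765
uy/y = 2.56/27.0 = 0.094815
z = 81.0 * 27.0 = 2187.0
uz = 2187.0 * sqrt(0.058765^2 + 0.094815^2) = 243.958

243.958


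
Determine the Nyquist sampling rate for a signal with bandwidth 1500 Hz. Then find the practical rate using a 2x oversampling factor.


By Nyquist theorem, fs_min = 2 * fmax.
fs_min = 2 * 1500 = 3000 Hz
Practical rate = 2 * fs_min = 2 * 3000 = 6000 Hz

fs_min = 3000 Hz, fs_practical = 6000 Hz


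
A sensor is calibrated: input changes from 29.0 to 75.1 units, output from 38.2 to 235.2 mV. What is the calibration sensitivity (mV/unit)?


Sensitivity = (y2 - y1) / (x2 - x1).
S = (235.2 - 38.2) / (75.1 - 29.0)
S = 197.0 / 46.1
S = 4.2733 mV/unit

4.2733 mV/unit


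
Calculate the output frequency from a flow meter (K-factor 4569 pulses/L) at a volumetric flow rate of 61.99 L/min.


Frequency = K * Q / 60 (converting L/min to L/s).
f = 4569 * 61.99 / 60
f = 283232.31 / 60
f = 4720.54 Hz

4720.54 Hz


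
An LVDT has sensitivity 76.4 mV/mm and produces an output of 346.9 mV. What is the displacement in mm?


Displacement = Vout / sensitivity.
d = 346.9 / 76.4
d = 4.541 mm

4.541 mm


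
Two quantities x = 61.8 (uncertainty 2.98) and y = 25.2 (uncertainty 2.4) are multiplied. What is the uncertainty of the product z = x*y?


For a product z = x*y, the relative uncertainty is:
uz/z = sqrt((ux/x)^2 + (uy/y)^2)
Relative uncertainties: ux/x = 2.98/61.8 = 0.04822
uy/y = 2.4/25.2 = 0.095238
z = 61.8 * 25.2 = 1557.4
uz = 1557.4 * sqrt(0.04822^2 + 0.095238^2) = 166.248

166.248


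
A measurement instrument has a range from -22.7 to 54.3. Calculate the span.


Span = upper range - lower range.
Span = 54.3 - (-22.7)
Span = 77.0

77.0


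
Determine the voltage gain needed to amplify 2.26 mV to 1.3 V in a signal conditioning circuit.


Gain = Vout / Vin (converting to same units).
G = 1.3 V / 2.26 mV
G = 1300.0 mV / 2.26 mV
G = 575.22

575.22


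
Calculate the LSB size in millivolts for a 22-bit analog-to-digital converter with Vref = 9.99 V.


The resolution (LSB) of an ADC is Vref / 2^n.
LSB = 9.99 / 2^22
LSB = 9.99 / 4194304
LSB = 2.38e-06 V = 0.0023818 mV

0.0023818 mV


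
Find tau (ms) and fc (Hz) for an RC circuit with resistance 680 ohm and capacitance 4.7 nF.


Time constant: tau = R * C.
tau = 680 * 4.70e-09 = 3.196e-06 s
tau = 0.0032 ms
Cutoff frequency: fc = 1 / (2*pi*R*C).
fc = 1 / (2*pi*3.196e-06) = 49798.17 Hz

tau = 0.0032 ms, fc = 49798.17 Hz


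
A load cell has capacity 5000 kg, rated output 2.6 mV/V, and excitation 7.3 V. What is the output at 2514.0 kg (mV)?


Vout = rated_output * Vex * (load / capacity).
Vout = 2.6 * 7.3 * (2514.0 / 5000)
Vout = 2.6 * 7.3 * 0.5028
Vout = 9.543 mV

9.543 mV


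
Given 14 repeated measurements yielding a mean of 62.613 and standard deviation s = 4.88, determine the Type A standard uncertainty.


The standard uncertainty for Type A evaluation is u = s / sqrt(n).
u = 4.88 / sqrt(14)
u = 4.88 / 3.7417
u = 1.3042

1.3042


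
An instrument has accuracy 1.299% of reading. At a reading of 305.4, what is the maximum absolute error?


Absolute error = (accuracy% / 100) * reading.
Error = (1.299 / 100) * 305.4
Error = 0.01299 * 305.4
Error = 3.9671

3.9671


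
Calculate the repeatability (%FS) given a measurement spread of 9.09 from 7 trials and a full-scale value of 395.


Repeatability = (spread / full scale) * 100%.
R = (9.09 / 395) * 100
R = 2.301 %FS

2.301 %FS


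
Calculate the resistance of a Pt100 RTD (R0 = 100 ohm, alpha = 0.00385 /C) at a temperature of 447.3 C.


The RTD equation: Rt = R0 * (1 + alpha * T).
Rt = 100 * (1 + 0.00385 * 447.3)
Rt = 100 * (1 + 1.722105)
Rt = 100 * 2.722105
Rt = 272.211 ohm

272.211 ohm


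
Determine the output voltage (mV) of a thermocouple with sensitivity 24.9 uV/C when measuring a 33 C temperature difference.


The thermocouple output V = sensitivity * dT.
V = 24.9 uV/C * 33 C
V = 821.7 uV
V = 0.822 mV

0.822 mV


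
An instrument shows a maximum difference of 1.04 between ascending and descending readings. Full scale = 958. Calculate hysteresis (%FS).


Hysteresis = (max difference / full scale) * 100%.
H = (1.04 / 958) * 100
H = 0.109 %FS

0.109 %FS


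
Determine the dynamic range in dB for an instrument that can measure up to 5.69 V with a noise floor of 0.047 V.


Dynamic range = 20 * log10(Vmax / Vnoise).
DR = 20 * log10(5.69 / 0.047)
DR = 20 * log10(121.06)
DR = 41.66 dB

41.66 dB


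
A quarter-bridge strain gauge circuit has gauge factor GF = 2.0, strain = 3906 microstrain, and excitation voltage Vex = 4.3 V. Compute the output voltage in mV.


Quarter bridge output: Vout = (GF * epsilon * Vex) / 4.
Vout = (2.0 * 3906e-6 * 4.3) / 4
Vout = 0.0335916 / 4 V
Vout = 0.0083979 V = 8.3979 mV

8.3979 mV


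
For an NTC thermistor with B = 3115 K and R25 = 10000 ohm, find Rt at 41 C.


NTC thermistor equation: Rt = R25 * exp(B * (1/T - 1/T25)).
T in Kelvin: 314.15 K, T25 = 298.15 K
1/T - 1/T25 = 1/314.15 - 1/298.15 = -0.00017082
B * (1/T - 1/T25) = 3115 * -0.00017082 = -0.5321
Rt = 10000 * exp(-0.5321) = 5873.6 ohm

5873.6 ohm


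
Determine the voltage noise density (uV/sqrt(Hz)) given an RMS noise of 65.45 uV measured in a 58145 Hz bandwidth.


Noise spectral density = Vrms / sqrt(BW).
NSD = 65.45 / sqrt(58145)
NSD = 65.45 / 241.1327
NSD = 0.2714 uV/sqrt(Hz)

0.2714 uV/sqrt(Hz)


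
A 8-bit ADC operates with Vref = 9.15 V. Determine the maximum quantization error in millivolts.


The maximum quantization error is +/- LSB/2.
LSB = Vref / 2^n = 9.15 / 256 = 0.03574219 V
Max error = LSB / 2 = 0.03574219 / 2 = 0.01787109 V
Max error = 17.8711 mV

17.8711 mV


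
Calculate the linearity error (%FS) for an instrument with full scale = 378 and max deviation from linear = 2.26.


Linearity error = (max deviation / full scale) * 100%.
Linearity = (2.26 / 378) * 100
Linearity = 0.598 %FS

0.598 %FS


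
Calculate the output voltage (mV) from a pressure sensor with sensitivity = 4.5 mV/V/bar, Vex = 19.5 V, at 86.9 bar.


Output = sensitivity * Vex * P.
Vout = 4.5 * 19.5 * 86.9
Vout = 87.75 * 86.9
Vout = 7625.48 mV

7625.48 mV


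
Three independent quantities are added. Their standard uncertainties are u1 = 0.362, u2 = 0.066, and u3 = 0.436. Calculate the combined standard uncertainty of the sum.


For a sum of independent quantities, uc = sqrt(u1^2 + u2^2 + u3^2).
uc = sqrt(0.362^2 + 0.066^2 + 0.436^2)
uc = sqrt(0.131044 + 0.004356 + 0.190096)
uc = 0.5705

0.5705


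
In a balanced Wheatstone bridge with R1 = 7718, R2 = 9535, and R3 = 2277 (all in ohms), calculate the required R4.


At balance: R1*R4 = R2*R3, so R4 = R2*R3/R1.
R4 = 9535 * 2277 / 7718
R4 = 21711195 / 7718
R4 = 2813.06 ohm

2813.06 ohm


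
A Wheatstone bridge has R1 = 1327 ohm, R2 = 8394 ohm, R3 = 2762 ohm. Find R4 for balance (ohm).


At balance: R1*R4 = R2*R3, so R4 = R2*R3/R1.
R4 = 8394 * 2762 / 1327
R4 = 23184228 / 1327
R4 = 17471.16 ohm

17471.16 ohm


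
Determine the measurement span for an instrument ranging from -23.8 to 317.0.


Span = upper range - lower range.
Span = 317.0 - (-23.8)
Span = 340.8

340.8


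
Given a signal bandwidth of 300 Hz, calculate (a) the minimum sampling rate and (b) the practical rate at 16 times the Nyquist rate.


By Nyquist theorem, fs_min = 2 * fmax.
fs_min = 2 * 300 = 600 Hz
Practical rate = 16 * fs_min = 16 * 600 = 9600 Hz

fs_min = 600 Hz, fs_practical = 9600 Hz


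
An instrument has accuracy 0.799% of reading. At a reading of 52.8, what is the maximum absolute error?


Absolute error = (accuracy% / 100) * reading.
Error = (0.799 / 100) * 52.8
Error = 0.00799 * 52.8
Error = 0.4219

0.4219


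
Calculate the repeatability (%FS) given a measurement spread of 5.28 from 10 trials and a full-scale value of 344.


Repeatability = (spread / full scale) * 100%.
R = (5.28 / 344) * 100
R = 1.535 %FS

1.535 %FS


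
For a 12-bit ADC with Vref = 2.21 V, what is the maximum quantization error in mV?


The maximum quantization error is +/- LSB/2.
LSB = Vref / 2^n = 2.21 / 4096 = 0.00053955 V
Max error = LSB / 2 = 0.00053955 / 2 = 0.00026978 V
Max error = 0.2698 mV

0.2698 mV


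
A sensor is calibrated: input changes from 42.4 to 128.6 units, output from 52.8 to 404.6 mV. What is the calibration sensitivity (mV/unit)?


Sensitivity = (y2 - y1) / (x2 - x1).
S = (404.6 - 52.8) / (128.6 - 42.4)
S = 351.8 / 86.2
S = 4.0812 mV/unit

4.0812 mV/unit


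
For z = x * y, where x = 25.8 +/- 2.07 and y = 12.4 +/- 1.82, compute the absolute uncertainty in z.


For a product z = x*y, the relative uncertainty is:
uz/z = sqrt((ux/x)^2 + (uy/y)^2)
Relative uncertainties: ux/x = 2.07/25.8 = 0.080233
uy/y = 1.82/12.4 = 0.146774
z = 25.8 * 12.4 = 319.9
uz = 319.9 * sqrt(0.080233^2 + 0.146774^2) = 53.514

53.514


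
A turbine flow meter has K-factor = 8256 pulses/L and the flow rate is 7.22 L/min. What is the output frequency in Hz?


Frequency = K * Q / 60 (converting L/min to L/s).
f = 8256 * 7.22 / 60
f = 59608.32 / 60
f = 993.47 Hz

993.47 Hz


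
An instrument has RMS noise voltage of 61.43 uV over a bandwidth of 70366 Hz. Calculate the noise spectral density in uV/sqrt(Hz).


Noise spectral density = Vrms / sqrt(BW).
NSD = 61.43 / sqrt(70366)
NSD = 61.43 / 265.2659
NSD = 0.2316 uV/sqrt(Hz)

0.2316 uV/sqrt(Hz)


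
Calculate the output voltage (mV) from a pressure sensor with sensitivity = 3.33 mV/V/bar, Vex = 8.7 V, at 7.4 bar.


Output = sensitivity * Vex * P.
Vout = 3.33 * 8.7 * 7.4
Vout = 28.971 * 7.4
Vout = 214.39 mV

214.39 mV


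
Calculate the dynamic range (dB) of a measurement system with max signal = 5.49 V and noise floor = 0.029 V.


Dynamic range = 20 * log10(Vmax / Vnoise).
DR = 20 * log10(5.49 / 0.029)
DR = 20 * log10(189.31)
DR = 45.54 dB

45.54 dB


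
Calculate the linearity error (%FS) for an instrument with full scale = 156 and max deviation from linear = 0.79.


Linearity error = (max deviation / full scale) * 100%.
Linearity = (0.79 / 156) * 100
Linearity = 0.506 %FS

0.506 %FS


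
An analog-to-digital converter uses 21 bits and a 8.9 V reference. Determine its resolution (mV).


The resolution (LSB) of an ADC is Vref / 2^n.
LSB = 8.9 / 2^21
LSB = 8.9 / 2097152
LSB = 4.24e-06 V = 0.00424385 mV

0.00424385 mV


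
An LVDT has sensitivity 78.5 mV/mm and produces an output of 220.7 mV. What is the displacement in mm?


Displacement = Vout / sensitivity.
d = 220.7 / 78.5
d = 2.811 mm

2.811 mm


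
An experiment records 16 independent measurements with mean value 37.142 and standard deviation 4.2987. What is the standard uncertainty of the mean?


The standard uncertainty for Type A evaluation is u = s / sqrt(n).
u = 4.2987 / sqrt(16)
u = 4.2987 / 4.0
u = 1.0747

1.0747


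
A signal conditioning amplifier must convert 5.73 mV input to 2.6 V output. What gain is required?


Gain = Vout / Vin (converting to same units).
G = 2.6 V / 5.73 mV
G = 2600.0 mV / 5.73 mV
G = 453.75

453.75


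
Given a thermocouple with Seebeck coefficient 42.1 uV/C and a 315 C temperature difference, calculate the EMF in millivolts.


The thermocouple output V = sensitivity * dT.
V = 42.1 uV/C * 315 C
V = 13261.5 uV
V = 13.261 mV

13.261 mV


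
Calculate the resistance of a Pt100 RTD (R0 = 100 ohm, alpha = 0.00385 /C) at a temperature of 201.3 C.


The RTD equation: Rt = R0 * (1 + alpha * T).
Rt = 100 * (1 + 0.00385 * 201.3)
Rt = 100 * (1 + 0.775005)
Rt = 100 * 1.775005
Rt = 177.501 ohm

177.501 ohm


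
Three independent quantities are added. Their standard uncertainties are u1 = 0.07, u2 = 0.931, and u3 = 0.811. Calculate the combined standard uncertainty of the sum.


For a sum of independent quantities, uc = sqrt(u1^2 + u2^2 + u3^2).
uc = sqrt(0.07^2 + 0.931^2 + 0.811^2)
uc = sqrt(0.0049 + 0.866761 + 0.657721)
uc = 1.2367

1.2367


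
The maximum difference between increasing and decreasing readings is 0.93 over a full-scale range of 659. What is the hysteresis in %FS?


Hysteresis = (max difference / full scale) * 100%.
H = (0.93 / 659) * 100
H = 0.141 %FS

0.141 %FS


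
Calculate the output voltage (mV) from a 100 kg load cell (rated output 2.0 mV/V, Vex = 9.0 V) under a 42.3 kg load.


Vout = rated_output * Vex * (load / capacity).
Vout = 2.0 * 9.0 * (42.3 / 100)
Vout = 2.0 * 9.0 * 0.423
Vout = 7.614 mV

7.614 mV


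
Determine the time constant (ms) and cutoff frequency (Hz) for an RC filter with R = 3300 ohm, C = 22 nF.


Time constant: tau = R * C.
tau = 3300 * 2.20e-08 = 7.26e-05 s
tau = 0.0726 ms
Cutoff frequency: fc = 1 / (2*pi*R*C).
fc = 1 / (2*pi*7.26e-05) = 2192.22 Hz

tau = 0.0726 ms, fc = 2192.22 Hz


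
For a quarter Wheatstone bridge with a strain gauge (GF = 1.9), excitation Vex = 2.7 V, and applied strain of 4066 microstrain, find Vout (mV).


Quarter bridge output: Vout = (GF * epsilon * Vex) / 4.
Vout = (1.9 * 4066e-6 * 2.7) / 4
Vout = 0.02085858 / 4 V
Vout = 0.00521465 V = 5.2146 mV

5.2146 mV


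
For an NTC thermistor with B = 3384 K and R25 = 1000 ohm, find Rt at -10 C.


NTC thermistor equation: Rt = R25 * exp(B * (1/T - 1/T25)).
T in Kelvin: 263.15 K, T25 = 298.15 K
1/T - 1/T25 = 1/263.15 - 1/298.15 = 0.0004461
B * (1/T - 1/T25) = 3384 * 0.0004461 = 1.5096
Rt = 1000 * exp(1.5096) = 4524.9 ohm

4524.9 ohm


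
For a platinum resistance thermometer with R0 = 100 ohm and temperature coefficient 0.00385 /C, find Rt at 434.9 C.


The RTD equation: Rt = R0 * (1 + alpha * T).
Rt = 100 * (1 + 0.00385 * 434.9)
Rt = 100 * (1 + 1.674365)
Rt = 100 * 2.674365
Rt = 267.436 ohm

267.436 ohm


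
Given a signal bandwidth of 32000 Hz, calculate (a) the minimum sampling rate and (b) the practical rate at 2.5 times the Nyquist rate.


By Nyquist theorem, fs_min = 2 * fmax.
fs_min = 2 * 32000 = 64000 Hz
Practical rate = 2.5 * fs_min = 2.5 * 64000 = 160000 Hz

fs_min = 64000 Hz, fs_practical = 160000 Hz


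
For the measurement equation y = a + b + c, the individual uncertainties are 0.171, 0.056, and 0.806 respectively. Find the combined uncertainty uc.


For a sum of independent quantities, uc = sqrt(u1^2 + u2^2 + u3^2).
uc = sqrt(0.171^2 + 0.056^2 + 0.806^2)
uc = sqrt(0.029241 + 0.003136 + 0.649636)
uc = 0.8258

0.8258


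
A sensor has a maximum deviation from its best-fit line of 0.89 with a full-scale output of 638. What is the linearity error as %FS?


Linearity error = (max deviation / full scale) * 100%.
Linearity = (0.89 / 638) * 100
Linearity = 0.139 %FS

0.139 %FS


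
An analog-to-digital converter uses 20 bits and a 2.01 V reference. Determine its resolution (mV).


The resolution (LSB) of an ADC is Vref / 2^n.
LSB = 2.01 / 2^20
LSB = 2.01 / 1048576
LSB = 1.92e-06 V = 0.00191689 mV

0.00191689 mV


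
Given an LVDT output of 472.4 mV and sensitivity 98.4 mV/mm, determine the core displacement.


Displacement = Vout / sensitivity.
d = 472.4 / 98.4
d = 4.801 mm

4.801 mm


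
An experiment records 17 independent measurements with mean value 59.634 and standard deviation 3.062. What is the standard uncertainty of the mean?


The standard uncertainty for Type A evaluation is u = s / sqrt(n).
u = 3.062 / sqrt(17)
u = 3.062 / 4.1231
u = 0.7426

0.7426


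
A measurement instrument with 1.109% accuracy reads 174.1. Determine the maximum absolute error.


Absolute error = (accuracy% / 100) * reading.
Error = (1.109 / 100) * 174.1
Error = 0.01109 * 174.1
Error = 1.9308

1.9308


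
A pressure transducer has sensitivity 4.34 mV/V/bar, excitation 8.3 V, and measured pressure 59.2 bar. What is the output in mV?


Output = sensitivity * Vex * P.
Vout = 4.34 * 8.3 * 59.2
Vout = 36.022 * 59.2
Vout = 2132.5 mV

2132.5 mV


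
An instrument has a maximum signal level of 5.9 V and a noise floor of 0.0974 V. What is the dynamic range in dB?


Dynamic range = 20 * log10(Vmax / Vnoise).
DR = 20 * log10(5.9 / 0.0974)
DR = 20 * log10(60.57)
DR = 35.65 dB

35.65 dB


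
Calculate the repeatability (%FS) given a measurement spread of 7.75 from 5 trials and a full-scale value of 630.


Repeatability = (spread / full scale) * 100%.
R = (7.75 / 630) * 100
R = 1.23 %FS

1.23 %FS


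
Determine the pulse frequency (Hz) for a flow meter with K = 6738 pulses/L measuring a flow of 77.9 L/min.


Frequency = K * Q / 60 (converting L/min to L/s).
f = 6738 * 77.9 / 60
f = 524890.2 / 60
f = 8748.17 Hz

8748.17 Hz


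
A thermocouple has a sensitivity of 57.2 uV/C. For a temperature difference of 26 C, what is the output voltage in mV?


The thermocouple output V = sensitivity * dT.
V = 57.2 uV/C * 26 C
V = 1487.2 uV
V = 1.487 mV

1.487 mV


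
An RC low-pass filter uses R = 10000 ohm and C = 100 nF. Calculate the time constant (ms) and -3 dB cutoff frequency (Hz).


Time constant: tau = R * C.
tau = 10000 * 1.00e-07 = 0.001 s
tau = 1.0 ms
Cutoff frequency: fc = 1 / (2*pi*R*C).
fc = 1 / (2*pi*0.001) = 159.15 Hz

tau = 1.0 ms, fc = 159.15 Hz


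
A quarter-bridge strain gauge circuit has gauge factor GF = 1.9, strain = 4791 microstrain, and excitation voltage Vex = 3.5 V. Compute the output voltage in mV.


Quarter bridge output: Vout = (GF * epsilon * Vex) / 4.
Vout = (1.9 * 4791e-6 * 3.5) / 4
Vout = 0.03186015 / 4 V
Vout = 0.00796504 V = 7.965 mV

7.965 mV


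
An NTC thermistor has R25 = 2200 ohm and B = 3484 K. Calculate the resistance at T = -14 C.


NTC thermistor equation: Rt = R25 * exp(B * (1/T - 1/T25)).
T in Kelvin: 259.15 K, T25 = 298.15 K
1/T - 1/T25 = 1/259.15 - 1/298.15 = 0.00050475
B * (1/T - 1/T25) = 3484 * 0.00050475 = 1.7586
Rt = 2200 * exp(1.7586) = 12768.9 ohm

12768.9 ohm


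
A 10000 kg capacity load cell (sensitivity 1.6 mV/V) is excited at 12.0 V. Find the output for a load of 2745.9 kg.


Vout = rated_output * Vex * (load / capacity).
Vout = 1.6 * 12.0 * (2745.9 / 10000)
Vout = 1.6 * 12.0 * 0.27459
Vout = 5.272 mV

5.272 mV


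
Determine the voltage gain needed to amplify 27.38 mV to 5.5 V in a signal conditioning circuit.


Gain = Vout / Vin (converting to same units).
G = 5.5 V / 27.38 mV
G = 5500.0 mV / 27.38 mV
G = 200.88

200.88


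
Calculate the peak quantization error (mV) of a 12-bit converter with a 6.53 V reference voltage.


The maximum quantization error is +/- LSB/2.
LSB = Vref / 2^n = 6.53 / 4096 = 0.00159424 V
Max error = LSB / 2 = 0.00159424 / 2 = 0.00079712 V
Max error = 0.7971 mV

0.7971 mV


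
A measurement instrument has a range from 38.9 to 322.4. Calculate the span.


Span = upper range - lower range.
Span = 322.4 - (38.9)
Span = 283.5

283.5


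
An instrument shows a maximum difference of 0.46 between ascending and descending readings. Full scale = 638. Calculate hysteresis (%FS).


Hysteresis = (max difference / full scale) * 100%.
H = (0.46 / 638) * 100
H = 0.072 %FS

0.072 %FS


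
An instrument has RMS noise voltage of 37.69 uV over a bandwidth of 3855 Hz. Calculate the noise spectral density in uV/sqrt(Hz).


Noise spectral density = Vrms / sqrt(BW).
NSD = 37.69 / sqrt(3855)
NSD = 37.69 / 62.0886
NSD = 0.607 uV/sqrt(Hz)

0.607 uV/sqrt(Hz)


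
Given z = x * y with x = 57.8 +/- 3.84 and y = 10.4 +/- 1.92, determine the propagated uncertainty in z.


For a product z = x*y, the relative uncertainty is:
uz/z = sqrt((ux/x)^2 + (uy/y)^2)
Relative uncertainties: ux/x = 3.84/57.8 = 0.066436
uy/y = 1.92/10.4 = 0.184615
z = 57.8 * 10.4 = 601.1
uz = 601.1 * sqrt(0.066436^2 + 0.184615^2) = 117.943

117.943


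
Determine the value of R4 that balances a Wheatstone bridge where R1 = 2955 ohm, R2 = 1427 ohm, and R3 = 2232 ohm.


At balance: R1*R4 = R2*R3, so R4 = R2*R3/R1.
R4 = 1427 * 2232 / 2955
R4 = 3185064 / 2955
R4 = 1077.86 ohm

1077.86 ohm


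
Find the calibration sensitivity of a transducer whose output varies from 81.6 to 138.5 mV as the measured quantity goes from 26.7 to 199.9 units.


Sensitivity = (y2 - y1) / (x2 - x1).
S = (138.5 - 81.6) / (199.9 - 26.7)
S = 56.9 / 173.2
S = 0.3285 mV/unit

0.3285 mV/unit


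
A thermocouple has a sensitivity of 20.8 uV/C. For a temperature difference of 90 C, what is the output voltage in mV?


The thermocouple output V = sensitivity * dT.
V = 20.8 uV/C * 90 C
V = 1872.0 uV
V = 1.872 mV

1.872 mV


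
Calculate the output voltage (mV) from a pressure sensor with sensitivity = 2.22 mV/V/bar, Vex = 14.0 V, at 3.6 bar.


Output = sensitivity * Vex * P.
Vout = 2.22 * 14.0 * 3.6
Vout = 31.08 * 3.6
Vout = 111.89 mV

111.89 mV


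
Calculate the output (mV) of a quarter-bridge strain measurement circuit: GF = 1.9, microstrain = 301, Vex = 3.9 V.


Quarter bridge output: Vout = (GF * epsilon * Vex) / 4.
Vout = (1.9 * 301e-6 * 3.9) / 4
Vout = 0.00223041 / 4 V
Vout = 0.0005576 V = 0.5576 mV

0.5576 mV


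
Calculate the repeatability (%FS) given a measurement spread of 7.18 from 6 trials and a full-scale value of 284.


Repeatability = (spread / full scale) * 100%.
R = (7.18 / 284) * 100
R = 2.528 %FS

2.528 %FS


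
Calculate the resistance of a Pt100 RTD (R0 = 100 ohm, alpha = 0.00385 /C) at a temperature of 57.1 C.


The RTD equation: Rt = R0 * (1 + alpha * T).
Rt = 100 * (1 + 0.00385 * 57.1)
Rt = 100 * (1 + 0.219835)
Rt = 100 * 1.219835
Rt = 121.984 ohm

121.984 ohm


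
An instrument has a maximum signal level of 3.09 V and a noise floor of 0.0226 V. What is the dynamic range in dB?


Dynamic range = 20 * log10(Vmax / Vnoise).
DR = 20 * log10(3.09 / 0.0226)
DR = 20 * log10(136.73)
DR = 42.72 dB

42.72 dB


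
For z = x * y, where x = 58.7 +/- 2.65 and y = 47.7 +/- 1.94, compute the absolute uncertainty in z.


For a product z = x*y, the relative uncertainty is:
uz/z = sqrt((ux/x)^2 + (uy/y)^2)
Relative uncertainties: ux/x = 2.65/58.7 = 0.045145
uy/y = 1.94/47.7 = 0.040671
z = 58.7 * 47.7 = 2800.0
uz = 2800.0 * sqrt(0.045145^2 + 0.040671^2) = 170.136

170.136


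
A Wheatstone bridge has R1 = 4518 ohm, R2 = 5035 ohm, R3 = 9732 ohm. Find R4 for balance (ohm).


At balance: R1*R4 = R2*R3, so R4 = R2*R3/R1.
R4 = 5035 * 9732 / 4518
R4 = 49000620 / 4518
R4 = 10845.64 ohm

10845.64 ohm


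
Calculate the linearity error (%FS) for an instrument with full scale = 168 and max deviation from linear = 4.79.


Linearity error = (max deviation / full scale) * 100%.
Linearity = (4.79 / 168) * 100
Linearity = 2.851 %FS

2.851 %FS


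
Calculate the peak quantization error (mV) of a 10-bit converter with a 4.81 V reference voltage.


The maximum quantization error is +/- LSB/2.
LSB = Vref / 2^n = 4.81 / 1024 = 0.00469727 V
Max error = LSB / 2 = 0.00469727 / 2 = 0.00234863 V
Max error = 2.3486 mV

2.3486 mV


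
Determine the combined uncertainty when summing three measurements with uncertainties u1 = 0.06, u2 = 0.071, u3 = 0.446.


For a sum of independent quantities, uc = sqrt(u1^2 + u2^2 + u3^2).
uc = sqrt(0.06^2 + 0.071^2 + 0.446^2)
uc = sqrt(0.0036 + 0.005041 + 0.198916)
uc = 0.4556

0.4556


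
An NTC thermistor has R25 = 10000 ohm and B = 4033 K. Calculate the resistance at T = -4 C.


NTC thermistor equation: Rt = R25 * exp(B * (1/T - 1/T25)).
T in Kelvin: 269.15 K, T25 = 298.15 K
1/T - 1/T25 = 1/269.15 - 1/298.15 = 0.00036138
B * (1/T - 1/T25) = 4033 * 0.00036138 = 1.4575
Rt = 10000 * exp(1.4575) = 42950.4 ohm

42950.4 ohm


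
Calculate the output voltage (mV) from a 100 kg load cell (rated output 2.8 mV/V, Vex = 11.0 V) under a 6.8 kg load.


Vout = rated_output * Vex * (load / capacity).
Vout = 2.8 * 11.0 * (6.8 / 100)
Vout = 2.8 * 11.0 * 0.068
Vout = 2.094 mV

2.094 mV


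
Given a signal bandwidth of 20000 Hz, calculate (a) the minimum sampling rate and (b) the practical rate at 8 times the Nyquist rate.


By Nyquist theorem, fs_min = 2 * fmax.
fs_min = 2 * 20000 = 40000 Hz
Practical rate = 8 * fs_min = 8 * 40000 = 320000 Hz

fs_min = 40000 Hz, fs_practical = 320000 Hz


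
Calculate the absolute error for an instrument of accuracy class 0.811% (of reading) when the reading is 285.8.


Absolute error = (accuracy% / 100) * reading.
Error = (0.811 / 100) * 285.8
Error = 0.00811 * 285.8
Error = 2.3178

2.3178


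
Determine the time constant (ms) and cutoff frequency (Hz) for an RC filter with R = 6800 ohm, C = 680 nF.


Time constant: tau = R * C.
tau = 6800 * 6.80e-07 = 0.004624 s
tau = 4.624 ms
Cutoff frequency: fc = 1 / (2*pi*R*C).
fc = 1 / (2*pi*0.004624) = 34.42 Hz

tau = 4.624 ms, fc = 34.42 Hz


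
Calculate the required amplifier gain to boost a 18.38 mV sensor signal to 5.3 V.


Gain = Vout / Vin (converting to same units).
G = 5.3 V / 18.38 mV
G = 5300.0 mV / 18.38 mV
G = 288.36

288.36


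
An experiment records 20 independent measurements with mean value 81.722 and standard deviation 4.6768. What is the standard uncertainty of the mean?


The standard uncertainty for Type A evaluation is u = s / sqrt(n).
u = 4.6768 / sqrt(20)
u = 4.6768 / 4.4721
u = 1.0458

1.0458


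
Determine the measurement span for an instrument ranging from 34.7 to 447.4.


Span = upper range - lower range.
Span = 447.4 - (34.7)
Span = 412.7

412.7


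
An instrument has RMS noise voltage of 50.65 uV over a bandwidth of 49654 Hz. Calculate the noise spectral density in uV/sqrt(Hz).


Noise spectral density = Vrms / sqrt(BW).
NSD = 50.65 / sqrt(49654)
NSD = 50.65 / 222.8318
NSD = 0.2273 uV/sqrt(Hz)

0.2273 uV/sqrt(Hz)


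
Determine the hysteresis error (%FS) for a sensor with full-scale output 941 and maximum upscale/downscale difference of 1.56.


Hysteresis = (max difference / full scale) * 100%.
H = (1.56 / 941) * 100
H = 0.166 %FS

0.166 %FS


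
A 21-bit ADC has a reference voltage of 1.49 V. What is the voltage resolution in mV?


The resolution (LSB) of an ADC is Vref / 2^n.
LSB = 1.49 / 2^21
LSB = 1.49 / 2097152
LSB = 7.1e-07 V = 0.00071049 mV

0.00071049 mV


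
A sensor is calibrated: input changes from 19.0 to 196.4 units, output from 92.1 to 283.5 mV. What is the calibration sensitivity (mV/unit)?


Sensitivity = (y2 - y1) / (x2 - x1).
S = (283.5 - 92.1) / (196.4 - 19.0)
S = 191.4 / 177.4
S = 1.0789 mV/unit

1.0789 mV/unit


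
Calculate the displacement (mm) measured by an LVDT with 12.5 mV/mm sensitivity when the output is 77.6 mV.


Displacement = Vout / sensitivity.
d = 77.6 / 12.5
d = 6.208 mm

6.208 mm


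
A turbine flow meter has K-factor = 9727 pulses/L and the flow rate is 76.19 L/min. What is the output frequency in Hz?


Frequency = K * Q / 60 (converting L/min to L/s).
f = 9727 * 76.19 / 60
f = 741100.13 / 60
f = 12351.67 Hz

12351.67 Hz


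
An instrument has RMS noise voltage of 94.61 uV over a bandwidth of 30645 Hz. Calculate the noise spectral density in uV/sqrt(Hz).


Noise spectral density = Vrms / sqrt(BW).
NSD = 94.61 / sqrt(30645)
NSD = 94.61 / 175.0571
NSD = 0.5405 uV/sqrt(Hz)

0.5405 uV/sqrt(Hz)


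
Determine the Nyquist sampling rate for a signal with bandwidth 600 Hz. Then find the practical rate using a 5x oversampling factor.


By Nyquist theorem, fs_min = 2 * fmax.
fs_min = 2 * 600 = 1200 Hz
Practical rate = 5 * fs_min = 5 * 1200 = 6000 Hz

fs_min = 1200 Hz, fs_practical = 6000 Hz


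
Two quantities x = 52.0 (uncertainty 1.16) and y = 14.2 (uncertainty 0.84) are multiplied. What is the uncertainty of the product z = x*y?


For a product z = x*y, the relative uncertainty is:
uz/z = sqrt((ux/x)^2 + (uy/y)^2)
Relative uncertainties: ux/x = 1.16/52.0 = 0.022308
uy/y = 0.84/14.2 = 0.059155
z = 52.0 * 14.2 = 738.4
uz = 738.4 * sqrt(0.022308^2 + 0.059155^2) = 46.683

46.683


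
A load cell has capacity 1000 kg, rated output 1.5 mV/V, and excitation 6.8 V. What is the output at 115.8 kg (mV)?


Vout = rated_output * Vex * (load / capacity).
Vout = 1.5 * 6.8 * (115.8 / 1000)
Vout = 1.5 * 6.8 * 0.1158
Vout = 1.181 mV

1.181 mV


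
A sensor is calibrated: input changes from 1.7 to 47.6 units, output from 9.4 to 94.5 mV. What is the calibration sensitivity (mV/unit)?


Sensitivity = (y2 - y1) / (x2 - x1).
S = (94.5 - 9.4) / (47.6 - 1.7)
S = 85.1 / 45.9
S = 1.854 mV/unit

1.854 mV/unit


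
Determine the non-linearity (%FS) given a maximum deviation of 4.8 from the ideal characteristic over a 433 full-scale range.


Linearity error = (max deviation / full scale) * 100%.
Linearity = (4.8 / 433) * 100
Linearity = 1.109 %FS

1.109 %FS


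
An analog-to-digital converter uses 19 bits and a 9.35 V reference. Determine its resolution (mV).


The resolution (LSB) of an ADC is Vref / 2^n.
LSB = 9.35 / 2^19
LSB = 9.35 / 524288
LSB = 1.783e-05 V = 0.01783371 mV

0.01783371 mV


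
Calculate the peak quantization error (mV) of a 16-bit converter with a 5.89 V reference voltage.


The maximum quantization error is +/- LSB/2.
LSB = Vref / 2^n = 5.89 / 65536 = 8.987e-05 V
Max error = LSB / 2 = 8.987e-05 / 2 = 4.494e-05 V
Max error = 0.0449 mV

0.0449 mV


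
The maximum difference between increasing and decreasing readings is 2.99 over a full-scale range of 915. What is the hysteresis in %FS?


Hysteresis = (max difference / full scale) * 100%.
H = (2.99 / 915) * 100
H = 0.327 %FS

0.327 %FS


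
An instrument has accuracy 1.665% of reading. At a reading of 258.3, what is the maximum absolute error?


Absolute error = (accuracy% / 100) * reading.
Error = (1.665 / 100) * 258.3
Error = 0.01665 * 258.3
Error = 4.3007

4.3007


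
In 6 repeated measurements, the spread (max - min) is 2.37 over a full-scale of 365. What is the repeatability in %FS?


Repeatability = (spread / full scale) * 100%.
R = (2.37 / 365) * 100
R = 0.649 %FS

0.649 %FS


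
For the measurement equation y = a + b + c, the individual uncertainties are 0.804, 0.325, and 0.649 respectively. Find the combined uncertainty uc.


For a sum of independent quantities, uc = sqrt(u1^2 + u2^2 + u3^2).
uc = sqrt(0.804^2 + 0.325^2 + 0.649^2)
uc = sqrt(0.646416 + 0.105625 + 0.421201)
uc = 1.0832

1.0832


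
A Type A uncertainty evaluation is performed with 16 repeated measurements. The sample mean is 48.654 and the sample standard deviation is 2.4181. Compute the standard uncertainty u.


The standard uncertainty for Type A evaluation is u = s / sqrt(n).
u = 2.4181 / sqrt(16)
u = 2.4181 / 4.0
u = 0.6045

0.6045


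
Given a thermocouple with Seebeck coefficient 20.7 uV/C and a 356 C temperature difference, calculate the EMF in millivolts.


The thermocouple output V = sensitivity * dT.
V = 20.7 uV/C * 356 C
V = 7369.2 uV
V = 7.369 mV

7.369 mV


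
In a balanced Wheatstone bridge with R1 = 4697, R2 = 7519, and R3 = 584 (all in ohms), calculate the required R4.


At balance: R1*R4 = R2*R3, so R4 = R2*R3/R1.
R4 = 7519 * 584 / 4697
R4 = 4391096 / 4697
R4 = 934.87 ohm

934.87 ohm


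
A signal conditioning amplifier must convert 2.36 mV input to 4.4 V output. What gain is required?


Gain = Vout / Vin (converting to same units).
G = 4.4 V / 2.36 mV
G = 4400.0 mV / 2.36 mV
G = 1864.41

1864.41


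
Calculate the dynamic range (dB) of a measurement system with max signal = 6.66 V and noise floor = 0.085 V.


Dynamic range = 20 * log10(Vmax / Vnoise).
DR = 20 * log10(6.66 / 0.085)
DR = 20 * log10(78.35)
DR = 37.88 dB

37.88 dB


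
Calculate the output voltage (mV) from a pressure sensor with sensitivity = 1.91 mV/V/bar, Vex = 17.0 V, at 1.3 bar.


Output = sensitivity * Vex * P.
Vout = 1.91 * 17.0 * 1.3
Vout = 32.47 * 1.3
Vout = 42.21 mV

42.21 mV


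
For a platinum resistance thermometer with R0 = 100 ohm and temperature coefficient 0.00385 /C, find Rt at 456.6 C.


The RTD equation: Rt = R0 * (1 + alpha * T).
Rt = 100 * (1 + 0.00385 * 456.6)
Rt = 100 * (1 + 1.75791)
Rt = 100 * 2.75791
Rt = 275.791 ohm

275.791 ohm


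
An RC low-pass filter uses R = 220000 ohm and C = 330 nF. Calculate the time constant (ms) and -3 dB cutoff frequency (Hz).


Time constant: tau = R * C.
tau = 220000 * 3.30e-07 = 0.0726 s
tau = 72.6 ms
Cutoff frequency: fc = 1 / (2*pi*R*C).
fc = 1 / (2*pi*0.0726) = 2.19 Hz

tau = 72.6 ms, fc = 2.19 Hz


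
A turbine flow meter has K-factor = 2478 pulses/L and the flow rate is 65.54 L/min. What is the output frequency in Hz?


Frequency = K * Q / 60 (converting L/min to L/s).
f = 2478 * 65.54 / 60
f = 162408.12 / 60
f = 2706.8 Hz

2706.8 Hz


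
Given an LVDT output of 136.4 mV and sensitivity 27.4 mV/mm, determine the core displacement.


Displacement = Vout / sensitivity.
d = 136.4 / 27.4
d = 4.978 mm

4.978 mm


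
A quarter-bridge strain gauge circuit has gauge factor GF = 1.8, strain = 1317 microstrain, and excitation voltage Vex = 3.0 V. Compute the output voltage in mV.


Quarter bridge output: Vout = (GF * epsilon * Vex) / 4.
Vout = (1.8 * 1317e-6 * 3.0) / 4
Vout = 0.0071118 / 4 V
Vout = 0.00177795 V = 1.7779 mV

1.7779 mV


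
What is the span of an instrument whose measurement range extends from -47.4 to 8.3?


Span = upper range - lower range.
Span = 8.3 - (-47.4)
Span = 55.7

55.7


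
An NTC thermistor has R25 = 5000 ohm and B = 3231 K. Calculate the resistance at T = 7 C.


NTC thermistor equation: Rt = R25 * exp(B * (1/T - 1/T25)).
T in Kelvin: 280.15 K, T25 = 298.15 K
1/T - 1/T25 = 1/280.15 - 1/298.15 = 0.0002155
B * (1/T - 1/T25) = 3231 * 0.0002155 = 0.6963
Rt = 5000 * exp(0.6963) = 10031.4 ohm

10031.4 ohm


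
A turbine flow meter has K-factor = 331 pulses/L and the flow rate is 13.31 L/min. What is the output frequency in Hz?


Frequency = K * Q / 60 (converting L/min to L/s).
f = 331 * 13.31 / 60
f = 4405.61 / 60
f = 73.43 Hz

73.43 Hz


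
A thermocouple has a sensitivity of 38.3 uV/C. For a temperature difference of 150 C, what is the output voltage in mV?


The thermocouple output V = sensitivity * dT.
V = 38.3 uV/C * 150 C
V = 5745.0 uV
V = 5.745 mV

5.745 mV


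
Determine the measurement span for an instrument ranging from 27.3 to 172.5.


Span = upper range - lower range.
Span = 172.5 - (27.3)
Span = 145.2

145.2


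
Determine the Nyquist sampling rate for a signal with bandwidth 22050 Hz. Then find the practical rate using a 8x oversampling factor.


By Nyquist theorem, fs_min = 2 * fmax.
fs_min = 2 * 22050 = 44100 Hz
Practical rate = 8 * fs_min = 8 * 44100 = 352800 Hz

fs_min = 44100 Hz, fs_practical = 352800 Hz


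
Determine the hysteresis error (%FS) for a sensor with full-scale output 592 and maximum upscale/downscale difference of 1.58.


Hysteresis = (max difference / full scale) * 100%.
H = (1.58 / 592) * 100
H = 0.267 %FS

0.267 %FS


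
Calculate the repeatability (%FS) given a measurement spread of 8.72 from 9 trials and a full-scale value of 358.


Repeatability = (spread / full scale) * 100%.
R = (8.72 / 358) * 100
R = 2.436 %FS

2.436 %FS
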